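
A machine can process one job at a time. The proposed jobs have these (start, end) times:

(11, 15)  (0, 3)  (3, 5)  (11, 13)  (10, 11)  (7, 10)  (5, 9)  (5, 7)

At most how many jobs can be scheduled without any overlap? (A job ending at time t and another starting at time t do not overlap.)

6

Sorted by end: (0,3)  (3,5)  (5,7)  (5,9)  (7,10)  (10,11)  (11,13)  (11,15)
take (0,3); take (3,5); take (5,7); take (7,10); take (10,11); take (11,13).
Selected 6 jobs.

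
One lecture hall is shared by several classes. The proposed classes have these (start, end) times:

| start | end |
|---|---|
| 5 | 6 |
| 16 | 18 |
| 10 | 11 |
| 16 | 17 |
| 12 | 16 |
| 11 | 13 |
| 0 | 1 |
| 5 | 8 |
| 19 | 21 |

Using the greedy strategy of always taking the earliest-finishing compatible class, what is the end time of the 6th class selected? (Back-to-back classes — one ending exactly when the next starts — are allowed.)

21

Sorted by end: (0,1)  (5,6)  (5,8)  (10,11)  (11,13)  (12,16)  (16,17)  (16,18)  (19,21)
take (0,1); take (5,6); take (10,11); take (11,13); take (16,17); take (19,21).
Selected: (0,1) (5,6) (10,11) (11,13) (16,17) (19,21)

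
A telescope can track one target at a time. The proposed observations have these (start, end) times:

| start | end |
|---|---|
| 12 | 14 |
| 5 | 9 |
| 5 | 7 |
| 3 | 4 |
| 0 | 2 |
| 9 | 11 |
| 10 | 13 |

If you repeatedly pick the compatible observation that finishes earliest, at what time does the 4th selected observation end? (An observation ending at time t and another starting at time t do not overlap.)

11

Sort by end time and greedily take each interval whose start is ≥ the last chosen end.
Sorted by end: (0,2)  (3,4)  (5,7)  (5,9)  (9,11)  (10,13)  (12,14)
take (0,2); take (3,4); take (5,7); take (9,11); take (12,14).
Selected: (0,2) (3,4) (5,7) (9,11) (12,14)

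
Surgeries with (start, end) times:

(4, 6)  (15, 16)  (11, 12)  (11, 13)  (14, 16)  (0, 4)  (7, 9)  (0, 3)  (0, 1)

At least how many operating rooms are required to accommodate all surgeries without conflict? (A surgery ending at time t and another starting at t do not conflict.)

The answer is the maximum number of intervals overlapping at any instant.
starts: [0, 0, 0, 4, 7, 11, 11, 14, 15]
ends:   [1, 3, 4, 6, 9, 12, 13, 16, 16]
s0→1 s0→2 s0→3  — peak 3.

3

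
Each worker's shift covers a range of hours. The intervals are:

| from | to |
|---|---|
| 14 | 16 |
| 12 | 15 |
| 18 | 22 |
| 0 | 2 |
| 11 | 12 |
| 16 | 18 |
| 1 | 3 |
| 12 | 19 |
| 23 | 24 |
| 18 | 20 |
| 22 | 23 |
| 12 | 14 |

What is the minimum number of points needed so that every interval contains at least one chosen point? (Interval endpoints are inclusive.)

By right end: [0,2]  [1,3]  [11,12]  [12,14]  [12,15]  [14,16]  [16,18]  [12,19]  [18,20]  [18,22]  [22,23]  [23,24]
[0,2] uncovered → point at 2; [11,12] uncovered → point at 12; [14,16] uncovered → point at 16; [18,20] uncovered → point at 20; [22,23] uncovered → point at 23.
Points: 2, 12, 16, 20, 23 (5 total).

5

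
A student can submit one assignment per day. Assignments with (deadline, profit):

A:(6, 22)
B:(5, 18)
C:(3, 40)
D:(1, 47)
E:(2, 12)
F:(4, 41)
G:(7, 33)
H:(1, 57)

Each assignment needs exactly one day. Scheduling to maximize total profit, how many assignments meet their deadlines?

Take jobs in profit order; each goes to the latest open slot no later than its deadline.
By profit: H(d1,57), D(d1,47), F(d4,41), C(d3,40), G(d7,33), A(d6,22), B(d5,18), E(d2,12)
H→slot 1; D skipped; F→slot 4; C→slot 3; G→slot 7; A→slot 6; B→slot 5; E→slot 2.
7 of 8 scheduled.

7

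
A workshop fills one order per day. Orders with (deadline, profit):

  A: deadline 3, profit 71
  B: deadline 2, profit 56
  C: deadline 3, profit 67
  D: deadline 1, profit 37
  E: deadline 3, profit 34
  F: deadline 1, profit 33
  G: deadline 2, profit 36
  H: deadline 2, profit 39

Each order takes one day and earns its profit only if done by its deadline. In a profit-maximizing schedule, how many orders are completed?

3

Sort by profit descending; place each in the latest free slot ≤ its deadline.
By profit: A(d3,71), C(d3,67), B(d2,56), H(d2,39), D(d1,37), G(d2,36), E(d3,34), F(d1,33)
A→slot 3; C→slot 2; B→slot 1; H skipped; D skipped; G skipped; E skipped; F skipped.
3 of 8 scheduled.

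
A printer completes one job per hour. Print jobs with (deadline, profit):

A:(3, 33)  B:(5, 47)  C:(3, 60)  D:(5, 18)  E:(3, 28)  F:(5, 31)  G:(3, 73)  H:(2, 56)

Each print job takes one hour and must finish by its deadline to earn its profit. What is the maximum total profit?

Profit order: G=73 C=60 H=56 B=47 A=33 F=31 E=28 D=18
Assign: G→slot 3, C→slot 2, H→slot 1, B→slot 5, A skipped, F→slot 4, E skipped, D skipped.
Slots: [1:H] [2:C] [3:G] [4:F] [5:B]
Profit = 56 + 60 + 73 + 31 + 47 = 267

267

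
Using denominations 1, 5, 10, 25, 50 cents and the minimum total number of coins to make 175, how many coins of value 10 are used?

175 − 3×50→25 − 1×25→0
Count of 10: 0

0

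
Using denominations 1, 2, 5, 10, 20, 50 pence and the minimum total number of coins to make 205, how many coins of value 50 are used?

4

Greedy: take as many of the largest coin as possible, then repeat with the remainder.
205 = 4×50 + 1×5
Count of 50: 4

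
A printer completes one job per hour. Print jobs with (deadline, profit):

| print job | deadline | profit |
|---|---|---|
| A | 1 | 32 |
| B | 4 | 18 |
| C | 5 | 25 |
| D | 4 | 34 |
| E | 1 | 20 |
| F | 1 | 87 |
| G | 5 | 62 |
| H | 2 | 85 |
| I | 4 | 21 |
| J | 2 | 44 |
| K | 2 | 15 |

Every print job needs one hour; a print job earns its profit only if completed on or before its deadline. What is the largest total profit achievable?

293

Profit order: F=87 H=85 G=62 J=44 D=34 A=32 C=25 I=21 E=20 B=18 K=15
Assign: F→slot 1, H→slot 2, G→slot 5, J skipped, D→slot 4, A skipped, C→slot 3, I skipped, E skipped, B skipped, K skipped.
Slots: [1:F] [2:H] [3:C] [4:D] [5:G]
Profit = 87 + 85 + 25 + 34 + 62 = 293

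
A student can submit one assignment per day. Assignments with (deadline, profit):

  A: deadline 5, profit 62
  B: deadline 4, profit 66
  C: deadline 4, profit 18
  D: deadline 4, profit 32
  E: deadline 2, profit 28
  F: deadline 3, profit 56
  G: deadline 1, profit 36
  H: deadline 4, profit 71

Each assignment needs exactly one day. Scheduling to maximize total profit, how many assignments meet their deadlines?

By profit: H(d4,71), B(d4,66), A(d5,62), F(d3,56), G(d1,36), D(d4,32), E(d2,28), C(d4,18)
H→slot 4; B→slot 3; A→slot 5; F→slot 2; G→slot 1; D skipped; E skipped; C skipped.
5 of 8 scheduled.

5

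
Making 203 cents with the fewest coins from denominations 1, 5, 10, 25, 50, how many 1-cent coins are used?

Greedy: take as many of the largest coin as possible, then repeat with the remainder.
203 − 4×50→3 − 3×1→0
Count of 1: 3

3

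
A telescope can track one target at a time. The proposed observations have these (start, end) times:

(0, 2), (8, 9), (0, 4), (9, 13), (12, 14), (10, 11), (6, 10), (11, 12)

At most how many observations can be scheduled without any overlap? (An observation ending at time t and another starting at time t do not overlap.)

By end time: (0,2), (0,4), (8,9), (6,10), (10,11), (11,12), (9,13), (12,14).
Pick (0,2); next start ≥ 2 → (8,9); next start ≥ 9 → (10,11); next start ≥ 11 → (11,12); next start ≥ 12 → (12,14).
Selected 5 observations.

5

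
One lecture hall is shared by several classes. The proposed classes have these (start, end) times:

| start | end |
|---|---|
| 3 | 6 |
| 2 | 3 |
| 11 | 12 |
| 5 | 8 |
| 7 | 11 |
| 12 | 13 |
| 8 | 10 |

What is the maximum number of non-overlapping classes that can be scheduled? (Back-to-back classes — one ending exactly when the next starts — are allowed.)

5

Sort by end time and greedily take each interval whose start is ≥ the last chosen end.
By end time: (2,3), (3,6), (5,8), (8,10), (7,11), (11,12), (12,13).
Pick (2,3); next start ≥ 3 → (3,6); next start ≥ 6 → (8,10); next start ≥ 10 → (11,12); next start ≥ 12 → (12,13).
Selected 5 classes.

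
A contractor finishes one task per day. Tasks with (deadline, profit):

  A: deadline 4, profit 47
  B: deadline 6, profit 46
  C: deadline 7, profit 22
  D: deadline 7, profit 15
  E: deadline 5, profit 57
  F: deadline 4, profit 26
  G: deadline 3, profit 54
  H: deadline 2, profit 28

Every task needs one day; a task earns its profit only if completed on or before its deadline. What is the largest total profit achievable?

280

By profit: E(d5,57), G(d3,54), A(d4,47), B(d6,46), H(d2,28), F(d4,26), C(d7,22), D(d7,15)
E→slot 5; G→slot 3; A→slot 4; B→slot 6; H→slot 2; F→slot 1; C→slot 7; D skipped.
Profit = 26 + 28 + 54 + 47 + 57 + 46 + 22 = 280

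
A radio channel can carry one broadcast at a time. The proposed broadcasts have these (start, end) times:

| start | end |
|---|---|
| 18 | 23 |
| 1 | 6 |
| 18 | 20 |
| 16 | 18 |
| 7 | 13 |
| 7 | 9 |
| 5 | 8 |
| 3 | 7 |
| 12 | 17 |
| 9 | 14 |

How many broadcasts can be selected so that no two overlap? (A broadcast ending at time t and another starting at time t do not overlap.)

5

Greedy by earliest finish: after sorting by end time, pick each interval compatible with the last pick.
By end time: (1,6), (3,7), (5,8), (7,9), (7,13), (9,14), (12,17), (16,18), (18,20), (18,23).
Pick (1,6); next start ≥ 6 → (7,9); next start ≥ 9 → (9,14); next start ≥ 14 → (16,18); next start ≥ 18 → (18,20).
Selected 5 broadcasts.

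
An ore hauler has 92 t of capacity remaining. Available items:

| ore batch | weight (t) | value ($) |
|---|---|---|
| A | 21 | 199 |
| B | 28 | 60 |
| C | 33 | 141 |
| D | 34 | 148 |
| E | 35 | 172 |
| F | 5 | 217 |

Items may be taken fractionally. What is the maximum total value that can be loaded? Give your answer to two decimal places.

Greedy by value/weight ratio, highest first.
Order: F (217/5=43.40) > A (199/21=9.48) > E (172/35=4.91) > D (148/34=4.35) > C (141/33=4.27) > B (60/28=2.14)
Fill: take F (5 @ 217) → take A (21 @ 199) → take E (35 @ 172) → take 31/34 of D → 134.94; 92/92 used.
Total value = 722.94

722.94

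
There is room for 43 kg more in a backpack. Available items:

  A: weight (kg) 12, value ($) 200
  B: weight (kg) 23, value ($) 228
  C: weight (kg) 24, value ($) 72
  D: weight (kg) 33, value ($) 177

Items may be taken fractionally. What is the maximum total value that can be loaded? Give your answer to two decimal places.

470.91

Greedy by value/weight ratio, highest first.
Order: A (200/12=16.67) > B (228/23=9.91) > D (177/33=5.36) > C (72/24=3.00)
Fill: take A (12 @ 200) → take B (23 @ 228) → take 8/33 of D → 42.91; 43/43 used.
Total value = 470.91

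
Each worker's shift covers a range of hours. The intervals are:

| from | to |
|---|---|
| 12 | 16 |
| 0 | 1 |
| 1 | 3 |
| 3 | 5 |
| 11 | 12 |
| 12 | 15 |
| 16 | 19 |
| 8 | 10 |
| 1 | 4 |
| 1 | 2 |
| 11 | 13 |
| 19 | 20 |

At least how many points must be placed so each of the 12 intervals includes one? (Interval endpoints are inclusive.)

5

Sorted: [0,1] [1,2] [1,3] [1,4] [3,5] [8,10] [11,12] [11,13] [12,15] [12,16] [16,19] [19,20]
{[0,1],[1,2],[1,3],[1,4]} hit by 1; {[3,5]} hit by 5; {[8,10]} hit by 10; {[11,12],[11,13],[12,15],[12,16]} hit by 12; {[16,19],[19,20]} hit by 19.
Points: 1, 5, 10, 12, 19 (5 total).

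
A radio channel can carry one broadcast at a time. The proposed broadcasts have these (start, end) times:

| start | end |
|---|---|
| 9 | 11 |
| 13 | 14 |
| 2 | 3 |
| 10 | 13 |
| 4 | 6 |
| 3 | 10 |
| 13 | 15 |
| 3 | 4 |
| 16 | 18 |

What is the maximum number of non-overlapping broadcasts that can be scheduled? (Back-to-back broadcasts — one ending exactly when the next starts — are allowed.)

Sort by end time and greedily take each interval whose start is ≥ the last chosen end.
Sorted by end: (2,3)  (3,4)  (4,6)  (3,10)  (9,11)  (10,13)  (13,14)  (13,15)  (16,18)
take (2,3); take (3,4); take (4,6); take (9,11); take (13,14); take (16,18).
Selected 6 broadcasts.

6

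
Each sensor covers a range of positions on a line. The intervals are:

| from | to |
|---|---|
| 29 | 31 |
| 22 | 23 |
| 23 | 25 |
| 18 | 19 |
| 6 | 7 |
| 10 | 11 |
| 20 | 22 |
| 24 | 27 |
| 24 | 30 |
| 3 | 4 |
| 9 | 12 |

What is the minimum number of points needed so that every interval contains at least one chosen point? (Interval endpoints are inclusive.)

Sorted: [3,4] [6,7] [10,11] [9,12] [18,19] [20,22] [22,23] [23,25] [24,27] [24,30] [29,31]
{[3,4]} hit by 4; {[6,7]} hit by 7; {[10,11],[9,12]} hit by 11; {[18,19]} hit by 19; {[20,22],[22,23]} hit by 22; {[23,25],[24,27],[24,30]} hit by 25; {[29,31]} hit by 31.
Points: 4, 7, 11, 19, 22, 25, 31 (7 total).

7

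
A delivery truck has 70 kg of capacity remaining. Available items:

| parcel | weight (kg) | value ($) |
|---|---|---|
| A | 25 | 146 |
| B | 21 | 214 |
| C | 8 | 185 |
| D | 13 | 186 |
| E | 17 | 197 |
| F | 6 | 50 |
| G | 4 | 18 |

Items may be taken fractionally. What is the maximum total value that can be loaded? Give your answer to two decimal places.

Greedy by value/weight ratio, highest first.
Ratios (sorted): C 23.12, D 14.31, E 11.59, B 10.19, F 8.33, A 5.84, G 4.50
take C (8 @ 185); take D (13 @ 186); take E (17 @ 197); take B (21 @ 214); take F (6 @ 50); take 5/25 of A → 29.20. Capacity used 70/70.
Total value = 861.20

861.20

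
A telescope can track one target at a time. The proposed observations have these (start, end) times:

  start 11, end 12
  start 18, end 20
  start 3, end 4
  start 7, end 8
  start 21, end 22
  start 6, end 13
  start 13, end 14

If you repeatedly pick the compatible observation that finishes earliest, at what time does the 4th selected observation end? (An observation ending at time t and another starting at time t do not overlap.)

14

Greedy by earliest finish: after sorting by end time, pick each interval compatible with the last pick.
Sorted by end: (3,4)  (7,8)  (11,12)  (6,13)  (13,14)  (18,20)  (21,22)
take (3,4); take (7,8); take (11,12); take (13,14); take (18,20); take (21,22).
Selected: (3,4) (7,8) (11,12) (13,14) (18,20) (21,22)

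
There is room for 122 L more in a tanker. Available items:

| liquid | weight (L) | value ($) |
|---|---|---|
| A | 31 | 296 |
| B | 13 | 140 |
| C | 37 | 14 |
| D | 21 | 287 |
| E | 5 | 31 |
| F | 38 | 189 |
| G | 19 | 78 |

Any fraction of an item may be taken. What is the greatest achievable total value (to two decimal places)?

1000.47

Greedy by value/weight ratio, highest first.
Order: D (287/21=13.67) > B (140/13=10.77) > A (296/31=9.55) > E (31/5=6.20) > F (189/38=4.97) > G (78/19=4.11) > C (14/37=0.38)
Fill: take D (21 @ 287) → take B (13 @ 140) → take A (31 @ 296) → take E (5 @ 31) → take F (38 @ 189) → take 14/19 of G → 57.47; 122/122 used.
Total value = 1000.47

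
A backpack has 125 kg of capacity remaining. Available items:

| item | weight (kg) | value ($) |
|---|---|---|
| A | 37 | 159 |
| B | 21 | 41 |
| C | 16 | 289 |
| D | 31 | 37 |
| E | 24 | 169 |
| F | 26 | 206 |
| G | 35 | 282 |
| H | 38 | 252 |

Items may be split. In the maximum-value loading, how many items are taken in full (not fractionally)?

4

Ratios (sorted): C 18.06, G 8.06, F 7.92, E 7.04, H 6.63, A 4.30, B 1.95, D 1.19
take C (16 @ 289); take G (35 @ 282); take F (26 @ 206); take E (24 @ 169); take 24/38 of H → 159.16. Capacity used 125/125.
4 item(s) taken whole; one partial (take 24/38 of H).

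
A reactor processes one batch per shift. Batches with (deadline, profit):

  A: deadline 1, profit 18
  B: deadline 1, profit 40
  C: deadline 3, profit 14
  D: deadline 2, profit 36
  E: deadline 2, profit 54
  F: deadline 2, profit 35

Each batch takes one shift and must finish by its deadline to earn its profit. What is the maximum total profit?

By profit: E(d2,54), B(d1,40), D(d2,36), F(d2,35), A(d1,18), C(d3,14)
E→slot 2; B→slot 1; D skipped; F skipped; A skipped; C→slot 3.
Profit = 40 + 54 + 14 = 108

108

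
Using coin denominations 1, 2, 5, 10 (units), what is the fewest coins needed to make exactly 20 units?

2

Greedy: take as many of the largest coin as possible, then repeat with the remainder.
20 − 2×10→0
Total coins = 2 = 2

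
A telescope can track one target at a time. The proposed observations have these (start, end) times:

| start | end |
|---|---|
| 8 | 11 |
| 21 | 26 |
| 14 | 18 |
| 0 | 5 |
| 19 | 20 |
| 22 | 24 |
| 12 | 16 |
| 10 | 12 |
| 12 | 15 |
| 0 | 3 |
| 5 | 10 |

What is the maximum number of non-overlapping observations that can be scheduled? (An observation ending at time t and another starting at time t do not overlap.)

6

By end time: (0,3), (0,5), (5,10), (8,11), (10,12), (12,15), (12,16), (14,18), (19,20), (22,24), (21,26).
Pick (0,3); next start ≥ 3 → (5,10); next start ≥ 10 → (10,12); next start ≥ 12 → (12,15); next start ≥ 15 → (19,20); next start ≥ 20 → (22,24).
Selected 6 observations.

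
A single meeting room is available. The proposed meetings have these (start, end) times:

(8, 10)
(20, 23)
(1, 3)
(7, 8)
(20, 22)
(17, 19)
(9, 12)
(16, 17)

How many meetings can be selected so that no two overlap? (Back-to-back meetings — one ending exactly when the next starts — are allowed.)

6

Greedy by earliest finish: after sorting by end time, pick each interval compatible with the last pick.
Sorted by end: (1,3)  (7,8)  (8,10)  (9,12)  (16,17)  (17,19)  (20,22)  (20,23)
take (1,3); take (7,8); take (8,10); take (16,17); take (17,19); take (20,22).
Selected 6 meetings.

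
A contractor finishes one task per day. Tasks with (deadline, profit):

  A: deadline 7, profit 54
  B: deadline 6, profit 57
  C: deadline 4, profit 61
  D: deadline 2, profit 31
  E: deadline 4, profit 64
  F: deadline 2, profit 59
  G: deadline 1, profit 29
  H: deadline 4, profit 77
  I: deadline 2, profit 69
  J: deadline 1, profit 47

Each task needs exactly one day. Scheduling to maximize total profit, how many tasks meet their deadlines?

By profit: H(d4,77), I(d2,69), E(d4,64), C(d4,61), F(d2,59), B(d6,57), A(d7,54), J(d1,47), D(d2,31), G(d1,29)
H→slot 4; I→slot 2; E→slot 3; C→slot 1; F skipped; B→slot 6; A→slot 7; J skipped; D skipped; G skipped.
6 of 10 scheduled.

6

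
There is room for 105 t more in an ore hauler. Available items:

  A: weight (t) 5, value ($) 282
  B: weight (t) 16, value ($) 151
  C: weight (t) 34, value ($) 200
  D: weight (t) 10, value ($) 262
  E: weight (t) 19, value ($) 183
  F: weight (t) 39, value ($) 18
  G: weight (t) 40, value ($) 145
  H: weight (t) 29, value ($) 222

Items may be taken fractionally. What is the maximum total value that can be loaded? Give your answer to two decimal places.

1252.94

Ratios (sorted): A 56.40, D 26.20, E 9.63, B 9.44, H 7.66, C 5.88, G 3.62, F 0.46
take A (5 @ 282); take D (10 @ 262); take E (19 @ 183); take B (16 @ 151); take H (29 @ 222); take 26/34 of C → 152.94. Capacity used 105/105.
Total value = 1252.94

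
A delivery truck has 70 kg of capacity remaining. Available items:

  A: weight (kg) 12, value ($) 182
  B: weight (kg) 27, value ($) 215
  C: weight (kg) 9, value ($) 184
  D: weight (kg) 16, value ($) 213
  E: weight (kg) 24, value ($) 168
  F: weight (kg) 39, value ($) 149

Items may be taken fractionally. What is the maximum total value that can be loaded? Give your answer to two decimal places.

836.00

Sort by value per unit weight and fill in that order.
Order: C (184/9=20.44) > A (182/12=15.17) > D (213/16=13.31) > B (215/27=7.96) > E (168/24=7.00) > F (149/39=3.82)
Fill: take C (9 @ 184) → take A (12 @ 182) → take D (16 @ 213) → take B (27 @ 215) → take 6/24 of E → 42.00; 70/70 used.
Total value = 836.00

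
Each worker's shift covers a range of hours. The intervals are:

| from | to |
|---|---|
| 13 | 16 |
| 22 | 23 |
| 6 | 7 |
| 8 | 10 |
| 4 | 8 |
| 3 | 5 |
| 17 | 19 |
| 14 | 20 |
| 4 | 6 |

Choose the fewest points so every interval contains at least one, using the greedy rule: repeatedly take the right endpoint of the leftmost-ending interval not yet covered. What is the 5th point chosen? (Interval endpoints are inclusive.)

19

Sort by right endpoint; whenever an interval is uncovered, place a point at its right end.
Sorted: [3,5] [4,6] [6,7] [4,8] [8,10] [13,16] [17,19] [14,20] [22,23]
{[3,5],[4,6]} hit by 5; {[6,7],[4,8]} hit by 7; {[8,10]} hit by 10; {[13,16]} hit by 16; {[17,19],[14,20]} hit by 19; {[22,23]} hit by 23.
Points: 5, 7, 10, 16, 19, 23 (6 total).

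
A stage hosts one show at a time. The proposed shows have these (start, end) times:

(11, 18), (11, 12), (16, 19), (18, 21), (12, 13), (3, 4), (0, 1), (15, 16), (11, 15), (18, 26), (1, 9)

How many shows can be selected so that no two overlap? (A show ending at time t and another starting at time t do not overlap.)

Greedy by earliest finish: after sorting by end time, pick each interval compatible with the last pick.
Sorted by end: (0,1)  (3,4)  (1,9)  (11,12)  (12,13)  (11,15)  (15,16)  (11,18)  (16,19)  (18,21)  (18,26)
take (0,1); take (3,4); take (11,12); take (12,13); take (15,16); take (16,19).
Selected 6 shows.

6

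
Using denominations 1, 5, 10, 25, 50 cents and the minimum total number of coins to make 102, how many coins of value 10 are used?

Use the largest denomination that fits, subtract, and repeat.
102 − 2×50→2 − 2×1→0
Count of 10: 0

0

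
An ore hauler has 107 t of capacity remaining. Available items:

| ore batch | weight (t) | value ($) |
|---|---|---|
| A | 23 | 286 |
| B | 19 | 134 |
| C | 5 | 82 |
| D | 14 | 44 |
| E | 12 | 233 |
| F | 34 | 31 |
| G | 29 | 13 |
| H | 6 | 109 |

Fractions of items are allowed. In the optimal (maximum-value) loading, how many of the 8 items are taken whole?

Greedy by value/weight ratio, highest first.
Ratios (sorted): E 19.42, H 18.17, C 16.40, A 12.43, B 7.05, D 3.14, F 0.91, G 0.45
take E (12 @ 233); take H (6 @ 109); take C (5 @ 82); take A (23 @ 286); take B (19 @ 134); take D (14 @ 44); take 28/34 of F → 25.53. Capacity used 107/107.
6 item(s) taken whole; one partial (take 28/34 of F).

6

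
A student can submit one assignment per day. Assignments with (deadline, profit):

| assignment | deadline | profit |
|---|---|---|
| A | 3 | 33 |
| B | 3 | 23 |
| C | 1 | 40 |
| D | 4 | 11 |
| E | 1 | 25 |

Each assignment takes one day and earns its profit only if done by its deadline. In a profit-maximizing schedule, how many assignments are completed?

Sort by profit descending; place each in the latest free slot ≤ its deadline.
Profit order: C=40 A=33 E=25 B=23 D=11
Assign: C→slot 1, A→slot 3, E skipped, B→slot 2, D→slot 4.
Slots: [1:C] [2:B] [3:A] [4:D]
4 of 5 scheduled.

4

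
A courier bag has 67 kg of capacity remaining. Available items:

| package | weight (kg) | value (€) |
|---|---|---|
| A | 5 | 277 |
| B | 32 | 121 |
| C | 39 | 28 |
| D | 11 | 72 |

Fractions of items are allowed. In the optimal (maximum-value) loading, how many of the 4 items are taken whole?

3

Ratios (sorted): A 55.40, D 6.55, B 3.78, C 0.72
take A (5 @ 277); take D (11 @ 72); take B (32 @ 121); take 19/39 of C → 13.64. Capacity used 67/67.
3 item(s) taken whole; one partial (take 19/39 of C).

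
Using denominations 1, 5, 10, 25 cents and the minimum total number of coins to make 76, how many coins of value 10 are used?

Greedy: take as many of the largest coin as possible, then repeat with the remainder.
76 − 3×25→1 − 1×1→0
Count of 10: 0

0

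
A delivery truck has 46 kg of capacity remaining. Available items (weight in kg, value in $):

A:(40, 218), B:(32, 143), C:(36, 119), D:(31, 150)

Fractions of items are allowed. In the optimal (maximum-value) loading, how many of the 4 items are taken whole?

Ratios (sorted): A 5.45, D 4.84, B 4.47, C 3.31
take A (40 @ 218); take 6/31 of D → 29.03. Capacity used 46/46.
1 item(s) taken whole; one partial (take 6/31 of D).

1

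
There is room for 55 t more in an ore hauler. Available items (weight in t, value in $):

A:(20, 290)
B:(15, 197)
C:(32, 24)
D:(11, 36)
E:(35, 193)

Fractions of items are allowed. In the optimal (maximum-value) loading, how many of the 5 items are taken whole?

Sort by value per unit weight and fill in that order.
Order: A (290/20=14.50) > B (197/15=13.13) > E (193/35=5.51) > D (36/11=3.27) > C (24/32=0.75)
Fill: take A (20 @ 290) → take B (15 @ 197) → take 20/35 of E → 110.29; 55/55 used.
2 item(s) taken whole; one partial (take 20/35 of E).

2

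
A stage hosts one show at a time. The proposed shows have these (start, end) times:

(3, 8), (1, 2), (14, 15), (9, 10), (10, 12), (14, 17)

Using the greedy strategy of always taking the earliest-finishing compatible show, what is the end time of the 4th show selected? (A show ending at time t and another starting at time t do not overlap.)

12

Sort by end time and greedily take each interval whose start is ≥ the last chosen end.
By end time: (1,2), (3,8), (9,10), (10,12), (14,15), (14,17).
Pick (1,2); next start ≥ 2 → (3,8); next start ≥ 8 → (9,10); next start ≥ 10 → (10,12); next start ≥ 12 → (14,15).
Selected: (1,2) (3,8) (9,10) (10,12) (14,15)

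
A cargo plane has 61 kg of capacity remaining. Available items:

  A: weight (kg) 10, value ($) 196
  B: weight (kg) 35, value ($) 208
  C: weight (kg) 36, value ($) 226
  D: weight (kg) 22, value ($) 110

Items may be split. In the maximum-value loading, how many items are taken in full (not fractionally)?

2

Sort by value per unit weight and fill in that order.
Order: A (196/10=19.60) > C (226/36=6.28) > B (208/35=5.94) > D (110/22=5.00)
Fill: take A (10 @ 196) → take C (36 @ 226) → take 15/35 of B → 89.14; 61/61 used.
2 item(s) taken whole; one partial (take 15/35 of B).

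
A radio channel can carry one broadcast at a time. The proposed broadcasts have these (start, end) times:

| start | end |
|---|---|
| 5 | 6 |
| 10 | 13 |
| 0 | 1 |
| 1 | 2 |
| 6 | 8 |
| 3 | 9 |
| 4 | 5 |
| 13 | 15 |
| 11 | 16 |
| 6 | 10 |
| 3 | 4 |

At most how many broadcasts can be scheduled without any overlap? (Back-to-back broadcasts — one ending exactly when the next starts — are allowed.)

8

Order by finish time; keep every interval that doesn't clash with the previous kept one.
By end time: (0,1), (1,2), (3,4), (4,5), (5,6), (6,8), (3,9), (6,10), (10,13), (13,15), (11,16).
Pick (0,1); next start ≥ 1 → (1,2); next start ≥ 2 → (3,4); next start ≥ 4 → (4,5); next start ≥ 5 → (5,6); next start ≥ 6 → (6,8); next start ≥ 8 → (10,13); next start ≥ 13 → (13,15).
Selected 8 broadcasts.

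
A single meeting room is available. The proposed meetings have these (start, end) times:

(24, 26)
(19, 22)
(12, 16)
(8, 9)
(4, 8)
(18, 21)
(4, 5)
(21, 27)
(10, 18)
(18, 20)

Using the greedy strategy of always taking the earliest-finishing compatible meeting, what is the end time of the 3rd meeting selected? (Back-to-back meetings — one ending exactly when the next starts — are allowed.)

16

Sorted by end: (4,5)  (4,8)  (8,9)  (12,16)  (10,18)  (18,20)  (18,21)  (19,22)  (24,26)  (21,27)
take (4,5); take (8,9); take (12,16); skip (10,18); take (18,20); skip (18,21); take (24,26).
Selected: (4,5) (8,9) (12,16) (18,20) (24,26)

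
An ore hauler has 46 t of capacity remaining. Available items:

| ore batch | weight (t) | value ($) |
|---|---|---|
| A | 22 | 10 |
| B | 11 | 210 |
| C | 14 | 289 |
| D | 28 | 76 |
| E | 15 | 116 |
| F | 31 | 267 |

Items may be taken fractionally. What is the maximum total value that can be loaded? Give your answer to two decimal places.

Greedy by value/weight ratio, highest first.
Ratios (sorted): C 20.64, B 19.09, F 8.61, E 7.73, D 2.71, A 0.45
take C (14 @ 289); take B (11 @ 210); take 21/31 of F → 180.87. Capacity used 46/46.
Total value = 679.87

679.87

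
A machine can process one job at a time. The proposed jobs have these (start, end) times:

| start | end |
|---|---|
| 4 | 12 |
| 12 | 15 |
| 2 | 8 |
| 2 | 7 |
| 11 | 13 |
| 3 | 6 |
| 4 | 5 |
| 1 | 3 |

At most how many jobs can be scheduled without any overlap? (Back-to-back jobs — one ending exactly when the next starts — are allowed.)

3

Order by finish time; keep every interval that doesn't clash with the previous kept one.
By end time: (1,3), (4,5), (3,6), (2,7), (2,8), (4,12), (11,13), (12,15).
Pick (1,3); next start ≥ 3 → (4,5); next start ≥ 5 → (11,13).
Selected 3 jobs.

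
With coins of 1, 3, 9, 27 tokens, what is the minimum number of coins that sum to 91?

5

91 = 3×27 + 1×9 + 1×1
Total coins = 3 + 1 + 1 = 5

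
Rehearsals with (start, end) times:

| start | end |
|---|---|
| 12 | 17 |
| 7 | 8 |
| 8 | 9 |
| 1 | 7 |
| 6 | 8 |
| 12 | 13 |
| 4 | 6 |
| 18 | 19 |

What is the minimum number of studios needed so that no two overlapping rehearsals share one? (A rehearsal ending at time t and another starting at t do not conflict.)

2

Events (time:±→running): 1:+→1 4:+→2 … peak 2.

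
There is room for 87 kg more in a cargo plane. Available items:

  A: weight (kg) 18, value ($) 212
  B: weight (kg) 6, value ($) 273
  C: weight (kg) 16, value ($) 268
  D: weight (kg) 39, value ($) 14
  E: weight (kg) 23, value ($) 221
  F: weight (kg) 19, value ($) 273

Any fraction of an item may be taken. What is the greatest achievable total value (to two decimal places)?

1248.79

Sort by value per unit weight and fill in that order.
Ratios (sorted): B 45.50, C 16.75, F 14.37, A 11.78, E 9.61, D 0.36
take B (6 @ 273); take C (16 @ 268); take F (19 @ 273); take A (18 @ 212); take E (23 @ 221); take 5/39 of D → 1.79. Capacity used 87/87.
Total value = 1248.79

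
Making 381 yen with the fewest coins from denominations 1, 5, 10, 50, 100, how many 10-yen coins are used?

3

381 = 3×100 + 1×50 + 3×10 + 1×1
Count of 10: 3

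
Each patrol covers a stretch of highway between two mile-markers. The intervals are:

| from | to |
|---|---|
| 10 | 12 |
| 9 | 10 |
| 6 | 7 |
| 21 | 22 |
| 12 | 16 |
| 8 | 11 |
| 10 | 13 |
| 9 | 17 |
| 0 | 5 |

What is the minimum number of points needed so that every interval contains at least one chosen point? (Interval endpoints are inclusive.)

5

Process intervals by earliest right end; each time one isn't hit yet, stab at its right endpoint.
By right end: [0,5]  [6,7]  [9,10]  [8,11]  [10,12]  [10,13]  [12,16]  [9,17]  [21,22]
[0,5] uncovered → point at 5; [6,7] uncovered → point at 7; [9,10] uncovered → point at 10; [12,16] uncovered → point at 16; [21,22] uncovered → point at 22.
Points: 5, 7, 10, 16, 22 (5 total).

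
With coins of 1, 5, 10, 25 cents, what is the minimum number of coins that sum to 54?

Greedy: take as many of the largest coin as possible, then repeat with the remainder.
54 − 2×25→4 − 4×1→0
Total coins = 2 + 4 = 6

6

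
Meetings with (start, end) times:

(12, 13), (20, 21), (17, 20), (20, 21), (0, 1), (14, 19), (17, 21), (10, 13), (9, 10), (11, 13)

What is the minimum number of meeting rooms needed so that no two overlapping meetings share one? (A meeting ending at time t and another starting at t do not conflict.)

The answer is the maximum number of intervals overlapping at any instant.
starts: [0, 9, 10, 11, 12, 14, 17, 17, 20, 20]
ends:   [1, 10, 13, 13, 13, 19, 20, 21, 21, 21]
s0→1 e1→0 s9→1 e10→0 s10→1 s11→2 s12→3  — peak 3.

3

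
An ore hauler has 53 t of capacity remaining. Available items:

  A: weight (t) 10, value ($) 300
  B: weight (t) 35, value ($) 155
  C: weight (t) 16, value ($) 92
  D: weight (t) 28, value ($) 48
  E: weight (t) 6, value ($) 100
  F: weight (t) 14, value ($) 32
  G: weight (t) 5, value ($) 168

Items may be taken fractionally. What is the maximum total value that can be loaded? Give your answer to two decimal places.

Greedy by value/weight ratio, highest first.
Ratios (sorted): G 33.60, A 30.00, E 16.67, C 5.75, B 4.43, F 2.29, D 1.71
take G (5 @ 168); take A (10 @ 300); take E (6 @ 100); take C (16 @ 92); take 16/35 of B → 70.86. Capacity used 53/53.
Total value = 730.86

730.86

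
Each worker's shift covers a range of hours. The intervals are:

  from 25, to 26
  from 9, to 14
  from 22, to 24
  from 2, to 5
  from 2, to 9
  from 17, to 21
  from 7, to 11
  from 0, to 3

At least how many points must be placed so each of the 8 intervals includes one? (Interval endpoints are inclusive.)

5

Process intervals by earliest right end; each time one isn't hit yet, stab at its right endpoint.
Sorted: [0,3] [2,5] [2,9] [7,11] [9,14] [17,21] [22,24] [25,26]
{[0,3],[2,5],[2,9]} hit by 3; {[7,11],[9,14]} hit by 11; {[17,21]} hit by 21; {[22,24]} hit by 24; {[25,26]} hit by 26.
Points: 3, 11, 21, 24, 26 (5 total).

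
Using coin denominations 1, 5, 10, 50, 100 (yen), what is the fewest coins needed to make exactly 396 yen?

10

396 − 3×100→96 − 1×50→46 − 4×10→6 − 1×5→1 − 1×1→0
Total coins = 3 + 1 + 4 + 1 + 1 = 10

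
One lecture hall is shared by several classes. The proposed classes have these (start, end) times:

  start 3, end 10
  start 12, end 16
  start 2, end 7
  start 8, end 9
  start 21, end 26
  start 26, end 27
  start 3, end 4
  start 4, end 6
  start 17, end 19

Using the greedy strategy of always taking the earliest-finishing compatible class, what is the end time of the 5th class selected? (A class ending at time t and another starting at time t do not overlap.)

Order by finish time; keep every interval that doesn't clash with the previous kept one.
Sorted by end: (3,4)  (4,6)  (2,7)  (8,9)  (3,10)  (12,16)  (17,19)  (21,26)  (26,27)
take (3,4); take (4,6); take (8,9); skip (3,10); take (12,16); take (17,19); take (21,26); take (26,27).
Selected: (3,4) (4,6) (8,9) (12,16) (17,19) (21,26) (26,27)

19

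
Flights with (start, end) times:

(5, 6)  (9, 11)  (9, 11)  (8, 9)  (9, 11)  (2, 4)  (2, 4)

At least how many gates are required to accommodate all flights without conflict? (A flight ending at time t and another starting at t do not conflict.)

Events (time:±→running): 2:+→1 2:+→2 4:-→1 4:-→0 5:+→1 6:-→0 8:+→1 9:-→0 9:+→1 9:+→2 9:+→3 … peak 3.

3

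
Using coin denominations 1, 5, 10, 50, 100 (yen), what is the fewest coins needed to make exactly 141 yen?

6

141 = 1×100 + 4×10 + 1×1
Total coins = 1 + 4 + 1 = 6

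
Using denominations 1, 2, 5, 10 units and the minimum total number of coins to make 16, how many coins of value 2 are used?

0

Use the largest denomination that fits, subtract, and repeat.
16 − 1×10→6 − 1×5→1 − 1×1→0
Count of 2: 0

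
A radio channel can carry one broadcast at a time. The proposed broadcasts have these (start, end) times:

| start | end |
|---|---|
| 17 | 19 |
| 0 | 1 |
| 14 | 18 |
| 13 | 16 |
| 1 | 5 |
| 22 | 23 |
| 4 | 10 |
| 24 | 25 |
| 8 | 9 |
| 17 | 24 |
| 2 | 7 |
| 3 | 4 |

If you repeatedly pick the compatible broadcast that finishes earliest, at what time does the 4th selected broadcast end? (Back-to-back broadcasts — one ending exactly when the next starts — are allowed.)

16

By end time: (0,1), (3,4), (1,5), (2,7), (8,9), (4,10), (13,16), (14,18), (17,19), (22,23), (17,24), (24,25).
Pick (0,1); next start ≥ 1 → (3,4); next start ≥ 4 → (8,9); next start ≥ 9 → (13,16); next start ≥ 16 → (17,19); next start ≥ 19 → (22,23); next start ≥ 23 → (24,25).
Selected: (0,1) (3,4) (8,9) (13,16) (17,19) (22,23) (24,25)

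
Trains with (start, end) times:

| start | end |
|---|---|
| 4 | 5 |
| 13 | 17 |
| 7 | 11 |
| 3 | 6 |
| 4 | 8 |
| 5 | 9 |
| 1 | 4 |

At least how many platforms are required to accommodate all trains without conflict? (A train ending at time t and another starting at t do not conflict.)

Events (time:±→running): 1:+→1 3:+→2 4:-→1 4:+→2 4:+→3 … peak 3.

3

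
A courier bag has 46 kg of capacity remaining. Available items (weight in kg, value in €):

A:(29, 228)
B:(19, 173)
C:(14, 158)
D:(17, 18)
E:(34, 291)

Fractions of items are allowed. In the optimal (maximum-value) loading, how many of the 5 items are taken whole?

Greedy by value/weight ratio, highest first.
Order: C (158/14=11.29) > B (173/19=9.11) > E (291/34=8.56) > A (228/29=7.86) > D (18/17=1.06)
Fill: take C (14 @ 158) → take B (19 @ 173) → take 13/34 of E → 111.26; 46/46 used.
2 item(s) taken whole; one partial (take 13/34 of E).

2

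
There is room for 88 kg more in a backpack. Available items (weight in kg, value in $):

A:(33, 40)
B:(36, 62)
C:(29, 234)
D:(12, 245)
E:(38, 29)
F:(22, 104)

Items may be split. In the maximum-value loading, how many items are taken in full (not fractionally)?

3

Sort by value per unit weight and fill in that order.
Ratios (sorted): D 20.42, C 8.07, F 4.73, B 1.72, A 1.21, E 0.76
take D (12 @ 245); take C (29 @ 234); take F (22 @ 104); take 25/36 of B → 43.06. Capacity used 88/88.
3 item(s) taken whole; one partial (take 25/36 of B).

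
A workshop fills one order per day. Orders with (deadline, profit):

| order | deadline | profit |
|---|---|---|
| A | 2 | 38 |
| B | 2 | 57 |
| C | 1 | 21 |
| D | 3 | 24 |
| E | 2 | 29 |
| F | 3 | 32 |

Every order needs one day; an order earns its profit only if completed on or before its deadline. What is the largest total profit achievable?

127

By profit: B(d2,57), A(d2,38), F(d3,32), E(d2,29), D(d3,24), C(d1,21)
B→slot 2; A→slot 1; F→slot 3; E skipped; D skipped; C skipped.
Profit = 38 + 57 + 32 = 127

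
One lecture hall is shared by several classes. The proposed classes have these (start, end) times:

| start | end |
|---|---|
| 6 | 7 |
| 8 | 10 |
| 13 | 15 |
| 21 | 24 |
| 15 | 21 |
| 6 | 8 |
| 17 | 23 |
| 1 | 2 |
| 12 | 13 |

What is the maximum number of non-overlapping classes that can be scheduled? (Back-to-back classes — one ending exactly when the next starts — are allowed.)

Order by finish time; keep every interval that doesn't clash with the previous kept one.
By end time: (1,2), (6,7), (6,8), (8,10), (12,13), (13,15), (15,21), (17,23), (21,24).
Pick (1,2); next start ≥ 2 → (6,7); next start ≥ 7 → (8,10); next start ≥ 10 → (12,13); next start ≥ 13 → (13,15); next start ≥ 15 → (15,21); next start ≥ 21 → (21,24).
Selected 7 classes.

7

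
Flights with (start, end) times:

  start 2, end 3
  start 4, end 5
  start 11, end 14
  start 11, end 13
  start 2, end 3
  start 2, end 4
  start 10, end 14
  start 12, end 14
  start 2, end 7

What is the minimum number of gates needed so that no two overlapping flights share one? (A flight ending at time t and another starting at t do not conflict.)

The answer is the maximum number of intervals overlapping at any instant.
Events (time:±→running): 2:+→1 2:+→2 2:+→3 2:+→4 … peak 4.

4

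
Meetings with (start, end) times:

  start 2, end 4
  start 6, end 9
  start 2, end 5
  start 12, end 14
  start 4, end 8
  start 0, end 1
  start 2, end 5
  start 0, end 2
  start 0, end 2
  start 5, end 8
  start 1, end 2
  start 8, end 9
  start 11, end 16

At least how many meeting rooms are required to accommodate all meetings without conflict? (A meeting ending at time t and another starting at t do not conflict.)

Events (time:±→running): 0:+→1 0:+→2 0:+→3 … peak 3.

3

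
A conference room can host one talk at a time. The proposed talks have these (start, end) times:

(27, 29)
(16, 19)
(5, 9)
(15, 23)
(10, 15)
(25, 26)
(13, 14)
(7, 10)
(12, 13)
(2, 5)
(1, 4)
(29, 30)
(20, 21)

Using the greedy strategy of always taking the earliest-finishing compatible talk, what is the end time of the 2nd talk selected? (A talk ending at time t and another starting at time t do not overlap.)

9

Sorted by end: (1,4)  (2,5)  (5,9)  (7,10)  (12,13)  (13,14)  (10,15)  (16,19)  (20,21)  (15,23)  (25,26)  (27,29)  (29,30)
take (1,4); take (5,9); skip (7,10); take (12,13); take (13,14); take (16,19); take (20,21); skip (15,23); take (25,26); take (27,29); take (29,30).
Selected: (1,4) (5,9) (12,13) (13,14) (16,19) (20,21) (25,26) (27,29) (29,30)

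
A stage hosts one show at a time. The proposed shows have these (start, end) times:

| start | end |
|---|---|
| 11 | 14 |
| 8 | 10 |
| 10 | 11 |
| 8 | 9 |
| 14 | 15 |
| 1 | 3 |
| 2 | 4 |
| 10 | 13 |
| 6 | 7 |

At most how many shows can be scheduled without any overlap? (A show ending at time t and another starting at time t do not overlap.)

6

Greedy by earliest finish: after sorting by end time, pick each interval compatible with the last pick.
Sorted by end: (1,3)  (2,4)  (6,7)  (8,9)  (8,10)  (10,11)  (10,13)  (11,14)  (14,15)
take (1,3); take (6,7); take (8,9); take (10,11); take (11,14); take (14,15).
Selected 6 shows.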